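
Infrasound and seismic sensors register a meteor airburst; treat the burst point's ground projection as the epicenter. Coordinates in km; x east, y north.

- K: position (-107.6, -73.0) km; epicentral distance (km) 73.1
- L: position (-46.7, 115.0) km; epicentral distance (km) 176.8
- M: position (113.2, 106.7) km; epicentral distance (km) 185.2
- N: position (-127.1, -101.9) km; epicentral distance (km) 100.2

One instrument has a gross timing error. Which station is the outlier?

M

Solve using three stations at a time. Using K, L, N (subtract circle equations pairwise → linear system) gives (x, y) ≈ (-35.5, -61.4).
Distances from that point to each station vs reported:
  K: calculated 73.0 vs reported 73.1 → residual 0.1 km
  L: calculated 176.8 vs reported 176.8 → residual 0.0 km
  M: calculated 224.5 vs reported 185.2 → residual 39.3 km
  N: calculated 100.1 vs reported 100.2 → residual 0.1 km
K, L, N are mutually consistent (residuals ≈ 0); M is off by 39.3 km.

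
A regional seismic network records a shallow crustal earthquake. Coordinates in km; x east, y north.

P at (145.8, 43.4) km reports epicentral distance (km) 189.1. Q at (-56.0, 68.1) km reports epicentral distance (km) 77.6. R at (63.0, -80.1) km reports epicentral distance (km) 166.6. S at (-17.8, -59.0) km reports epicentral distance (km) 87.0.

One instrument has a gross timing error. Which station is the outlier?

P

Solve using three stations at a time. Using Q, R, S (subtract circle equations pairwise → linear system) gives (x, y) ≈ (-85.2, -3.9).
Distances from that point to each station vs reported:
  P: calculated 235.8 vs reported 189.1 → residual 46.7 km
  Q: calculated 77.7 vs reported 77.6 → residual 0.1 km
  R: calculated 166.6 vs reported 166.6 → residual 0.0 km
  S: calculated 87.0 vs reported 87.0 → residual 0.0 km
Q, R, S are mutually consistent (residuals ≈ 0); P is off by 46.7 km.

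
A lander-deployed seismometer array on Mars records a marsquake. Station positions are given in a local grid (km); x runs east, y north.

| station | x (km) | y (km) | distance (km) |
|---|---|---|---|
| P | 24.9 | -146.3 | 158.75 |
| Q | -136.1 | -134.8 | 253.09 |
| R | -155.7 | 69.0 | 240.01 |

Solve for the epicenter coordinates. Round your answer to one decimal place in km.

Circle about each station: (x − 24.9)² + (y + 146.3)² = 158.75²; (x + 136.1)² + (y + 134.8)² = 253.09²; (x + 155.7)² + (y − 69.0)² = 240.01².
Subtracting pairs of circle equations eliminates x²+y² and gives linear equations (the radical axes):
-322.0 x + 23.0 y = -24182.44
-361.2 x + 430.6 y = -25423.45
Solving the 2×2 system: x ≈ 75.4, y ≈ 4.2 km.

(75.4, 4.2)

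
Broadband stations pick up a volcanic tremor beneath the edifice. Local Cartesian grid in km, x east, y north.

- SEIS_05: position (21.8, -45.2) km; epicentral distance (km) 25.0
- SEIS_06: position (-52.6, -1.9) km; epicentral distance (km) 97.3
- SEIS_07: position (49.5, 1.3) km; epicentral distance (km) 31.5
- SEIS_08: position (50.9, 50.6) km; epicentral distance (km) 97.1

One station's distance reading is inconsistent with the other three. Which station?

Solve using three stations at a time. Using SEIS_05, SEIS_06, SEIS_07 (subtract circle equations pairwise → linear system) gives (x, y) ≈ (40.9, -29.0).
Distances from that point to each station vs reported:
  SEIS_05: calculated 25.0 vs reported 25.0 → residual 0.0 km
  SEIS_06: calculated 97.3 vs reported 97.3 → residual 0.0 km
  SEIS_07: calculated 31.5 vs reported 31.5 → residual 0.0 km
  SEIS_08: calculated 80.2 vs reported 97.1 → residual 16.9 km
SEIS_05, SEIS_06, SEIS_07 are mutually consistent (residuals ≈ 0); SEIS_08 is off by 16.9 km.

SEIS_08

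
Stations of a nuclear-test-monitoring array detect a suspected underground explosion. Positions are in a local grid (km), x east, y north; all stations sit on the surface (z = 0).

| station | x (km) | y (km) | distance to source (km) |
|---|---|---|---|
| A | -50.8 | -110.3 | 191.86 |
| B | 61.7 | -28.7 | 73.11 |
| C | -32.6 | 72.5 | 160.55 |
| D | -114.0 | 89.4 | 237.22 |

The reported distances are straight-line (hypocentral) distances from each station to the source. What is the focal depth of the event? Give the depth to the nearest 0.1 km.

z ≈ 58.6 km

Each station gives a sphere (x−x_i)² + (y−y_i)² + z² = d_i² (stations at z=0).
Subtracting the A sphere from B and C: z² cancels, leaving linear equations in x and y:
225.0 x + 163.2 y = 21349.04
36.4 x + 365.6 y = 2606.24
Solving: x ≈ 96.697, y ≈ -2.499 km (keep extra digits for the depth step; rounded: 96.7, -2.5).
Then from the A sphere: z² = 191.86² − (x + 50.8)² − (y + 110.3)² with x = 96.697, y = -2.499, so z ≈ 58.599 ≈ 58.6 km.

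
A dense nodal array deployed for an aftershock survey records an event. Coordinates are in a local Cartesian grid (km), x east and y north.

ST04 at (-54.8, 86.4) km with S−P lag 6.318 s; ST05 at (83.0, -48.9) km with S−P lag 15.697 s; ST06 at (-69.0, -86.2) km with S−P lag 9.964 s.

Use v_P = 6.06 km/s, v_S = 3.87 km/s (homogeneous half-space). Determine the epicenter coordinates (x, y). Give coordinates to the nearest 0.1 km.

Distance from S−P lag: d = Δt · v_P v_S / (v_P − v_S) = Δt · (6.06·3.87)/(6.06−3.87) ≈ 10.7088·Δt.
So d_ST04 = 67.66, d_ST05 = 168.10, d_ST06 = 106.70 km.
Circle about each station: (x + 54.8)² + (y − 86.4)² = 67.66²; (x − 83.0)² + (y + 48.9)² = 168.10²; (x + 69.0)² + (y + 86.2)² = 106.70².
Subtracting the ST04 equation from the ST05 and ST06 equations removes the quadratic terms:
275.6 x − 270.6 y = -24867.52
-28.4 x − 345.2 y = -5083.57
Solving the 2×2 system: x ≈ -70.1, y ≈ 20.5 km.
Check against ST04 (with the unrounded x, y): √((x + 54.8)²+(y − 86.4)²) = 67.66 ≈ 67.66 km. ✓

(-70.1, 20.5)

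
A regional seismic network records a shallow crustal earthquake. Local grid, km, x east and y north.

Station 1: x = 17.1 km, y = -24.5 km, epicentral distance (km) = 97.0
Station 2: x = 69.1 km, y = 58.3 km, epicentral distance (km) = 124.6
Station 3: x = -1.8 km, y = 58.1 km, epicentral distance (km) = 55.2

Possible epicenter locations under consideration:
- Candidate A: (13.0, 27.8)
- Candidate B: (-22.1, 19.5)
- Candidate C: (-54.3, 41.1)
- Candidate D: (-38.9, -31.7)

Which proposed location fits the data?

For each candidate, compare |candidate − station| to the reported distance:
Candidate A: residuals Station 1 44.5, Station 2 60.7, Station 3 21.5 → max 60.7 km
Candidate B: residuals Station 1 38.1, Station 2 25.5, Station 3 11.6 → max 38.1 km
Candidate C: residuals Station 1 0.0, Station 2 0.0, Station 3 0.0 → max 0.0 km
Candidate D: residuals Station 1 40.5, Station 2 16.0, Station 3 42.0 → max 42.0 km
Only Candidate C has all residuals ≈ 0.

Candidate C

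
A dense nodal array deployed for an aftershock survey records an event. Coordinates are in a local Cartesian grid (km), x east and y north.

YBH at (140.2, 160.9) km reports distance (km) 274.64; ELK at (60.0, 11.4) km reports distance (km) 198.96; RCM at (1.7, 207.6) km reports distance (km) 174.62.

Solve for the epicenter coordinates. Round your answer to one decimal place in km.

(-124.2, 86.6)

Circle about each station: (x − 140.2)² + (y − 160.9)² = 274.64²; (x − 60.0)² + (y − 11.4)² = 198.96²; (x − 1.7)² + (y − 207.6)² = 174.62².
Subtracting the YBH equation from the ELK and RCM equations removes the quadratic terms:
-160.4 x − 299.0 y = -5972.84
-277.0 x + 93.4 y = 42490.79
Solving the 2×2 system: x ≈ -124.2, y ≈ 86.6 km.
Check against YBH (with the unrounded x, y): √((x − 140.2)²+(y − 160.9)²) = 274.64 ≈ 274.64 km. ✓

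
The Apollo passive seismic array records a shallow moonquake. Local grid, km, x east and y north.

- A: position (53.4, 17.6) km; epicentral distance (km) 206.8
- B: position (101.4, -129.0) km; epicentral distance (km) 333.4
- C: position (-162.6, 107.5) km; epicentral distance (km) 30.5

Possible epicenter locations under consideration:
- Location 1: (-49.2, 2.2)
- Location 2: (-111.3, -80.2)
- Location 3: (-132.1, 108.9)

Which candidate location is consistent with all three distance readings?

Location 3

For each candidate, compare |candidate − station| to the reported distance:
Location 1: residuals A 103.1, B 133.7, C 124.3 → max 133.7 km
Location 2: residuals A 15.3, B 115.2, C 164.1 → max 164.1 km
Location 3: residuals A 0.0, B 0.1, C 0.0 → max 0.1 km
Only Location 3 has all residuals ≈ 0.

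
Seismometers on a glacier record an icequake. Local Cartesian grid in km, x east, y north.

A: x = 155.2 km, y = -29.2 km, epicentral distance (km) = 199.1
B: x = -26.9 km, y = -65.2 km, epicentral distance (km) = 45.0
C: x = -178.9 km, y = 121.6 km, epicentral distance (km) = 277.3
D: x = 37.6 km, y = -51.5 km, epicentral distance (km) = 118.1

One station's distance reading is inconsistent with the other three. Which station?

D

Solve using three stations at a time. Using A, B, C (subtract circle equations pairwise → linear system) gives (x, y) ≈ (-26.7, -110.2).
Distances from that point to each station vs reported:
  A: calculated 199.1 vs reported 199.1 → residual 0.0 km
  B: calculated 45.0 vs reported 45.0 → residual 0.0 km
  C: calculated 277.3 vs reported 277.3 → residual 0.0 km
  D: calculated 87.0 vs reported 118.1 → residual 31.1 km
A, B, C are mutually consistent (residuals ≈ 0); D is off by 31.1 km.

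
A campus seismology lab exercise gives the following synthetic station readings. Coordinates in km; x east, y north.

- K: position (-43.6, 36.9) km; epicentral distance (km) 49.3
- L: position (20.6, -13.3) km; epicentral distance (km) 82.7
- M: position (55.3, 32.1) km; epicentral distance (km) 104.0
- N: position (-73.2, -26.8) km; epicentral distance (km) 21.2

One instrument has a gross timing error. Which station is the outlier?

M

Solve using three stations at a time. Using K, L, N (subtract circle equations pairwise → linear system) gives (x, y) ≈ (-62.0, -8.8).
Distances from that point to each station vs reported:
  K: calculated 49.3 vs reported 49.3 → residual 0.0 km
  L: calculated 82.7 vs reported 82.7 → residual 0.0 km
  M: calculated 124.2 vs reported 104.0 → residual 20.2 km
  N: calculated 21.2 vs reported 21.2 → residual 0.0 km
K, L, N are mutually consistent (residuals ≈ 0); M is off by 20.2 km.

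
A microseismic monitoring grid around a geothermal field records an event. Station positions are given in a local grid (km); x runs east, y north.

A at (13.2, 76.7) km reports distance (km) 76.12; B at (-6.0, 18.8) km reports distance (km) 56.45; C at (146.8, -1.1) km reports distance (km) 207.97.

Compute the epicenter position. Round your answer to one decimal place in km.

x ≈ -56.0 km, y ≈ 45.0 km

Circle about each station: (x − 13.2)² + (y − 76.7)² = 76.12²; (x + 6.0)² + (y − 18.8)² = 56.45²; (x − 146.8)² + (y + 1.1)² = 207.97².
Subtracting pairs of circle equations eliminates x²+y² and gives linear equations (the radical axes):
-38.4 x − 115.8 y = -3060.04
267.2 x − 155.6 y = -21962.95
Solving the 2×2 system: x ≈ -56.0, y ≈ 45.0 km.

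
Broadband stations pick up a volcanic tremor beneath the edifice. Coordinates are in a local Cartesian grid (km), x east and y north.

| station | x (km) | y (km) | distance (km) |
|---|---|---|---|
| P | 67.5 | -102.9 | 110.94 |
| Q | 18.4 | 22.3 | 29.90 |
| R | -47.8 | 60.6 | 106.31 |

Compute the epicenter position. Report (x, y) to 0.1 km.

x ≈ 43.0 km, y ≈ 5.3 km

Circle about each station: (x − 67.5)² + (y + 102.9)² = 110.94²; (x − 18.4)² + (y − 22.3)² = 29.90²; (x + 47.8)² + (y − 60.6)² = 106.31².
Subtracting pairs of circle equations eliminates x²+y² and gives linear equations (the radical axes):
-98.2 x + 250.4 y = -2895.14
-230.6 x + 327.0 y = -8181.59
Solving the 2×2 system: x ≈ 43.0, y ≈ 5.3 km.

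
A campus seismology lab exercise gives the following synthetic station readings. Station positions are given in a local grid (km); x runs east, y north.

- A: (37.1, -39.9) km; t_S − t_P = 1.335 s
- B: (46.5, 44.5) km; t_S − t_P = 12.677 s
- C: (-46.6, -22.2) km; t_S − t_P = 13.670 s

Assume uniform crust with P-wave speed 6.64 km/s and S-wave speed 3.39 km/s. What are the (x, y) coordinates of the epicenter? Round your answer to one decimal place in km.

45.7 km east, -43.3 km north

Distance from S−P lag: d = Δt · v_P v_S / (v_P − v_S) = Δt · (6.64·3.39)/(6.64−3.39) ≈ 6.9260·Δt.
So d_A = 9.25, d_B = 87.80, d_C = 94.68 km.
Circle about each station: (x − 37.1)² + (y + 39.9)² = 9.25²; (x − 46.5)² + (y − 44.5)² = 87.80²; (x + 46.6)² + (y + 22.2)² = 94.68².
Subtracting pairs of circle equations eliminates x²+y² and gives linear equations (the radical axes):
18.8 x + 168.8 y = -6449.20
-167.4 x + 35.4 y = -9182.76
Solving the 2×2 system: x ≈ 45.7, y ≈ -43.3 km.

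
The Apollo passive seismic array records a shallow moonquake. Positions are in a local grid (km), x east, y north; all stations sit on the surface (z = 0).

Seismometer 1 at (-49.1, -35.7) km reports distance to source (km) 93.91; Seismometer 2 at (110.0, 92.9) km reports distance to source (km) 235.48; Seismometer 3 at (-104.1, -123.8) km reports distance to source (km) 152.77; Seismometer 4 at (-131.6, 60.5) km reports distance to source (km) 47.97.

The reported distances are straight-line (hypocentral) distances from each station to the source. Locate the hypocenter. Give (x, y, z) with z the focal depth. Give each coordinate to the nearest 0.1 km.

(-114.0, 26.0, 28.3)

Each station gives a sphere (x−x_i)² + (y−y_i)² + z² = d_i² (stations at z=0).
Subtracting the Seismometer 1 sphere from Seismometer 2 and Seismometer 3: z² cancels, leaving linear equations in x and y:
318.2 x + 257.2 y = -29586.63
-110.0 x − 176.2 y = 7958.37
Solving: x ≈ -113.998, y ≈ 26.001 km (keep extra digits for the depth step; rounded: -114.0, 26.0).
Then from the Seismometer 1 sphere: z² = 93.91² − (x + 49.1)² − (y + 35.7)² with x = -113.998, y = 26.001, so z ≈ 28.290 ≈ 28.3 km.
Check against Seismometer 4 (with the unrounded solution): distance 47.96 ≈ 47.97 km. ✓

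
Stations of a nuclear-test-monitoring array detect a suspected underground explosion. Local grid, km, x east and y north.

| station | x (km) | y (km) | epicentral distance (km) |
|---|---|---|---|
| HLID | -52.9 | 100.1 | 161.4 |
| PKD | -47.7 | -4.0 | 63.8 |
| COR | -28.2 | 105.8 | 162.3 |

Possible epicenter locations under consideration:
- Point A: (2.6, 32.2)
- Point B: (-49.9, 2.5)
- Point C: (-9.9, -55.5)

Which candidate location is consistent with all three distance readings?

For each candidate, compare |candidate − station| to the reported distance:
Point A: residuals HLID 73.7, PKD 1.8, COR 82.5 → max 82.5 km
Point B: residuals HLID 63.8, PKD 56.9, COR 56.7 → max 63.8 km
Point C: residuals HLID 0.0, PKD 0.1, COR 0.0 → max 0.1 km
Only Point C has all residuals ≈ 0.

Point C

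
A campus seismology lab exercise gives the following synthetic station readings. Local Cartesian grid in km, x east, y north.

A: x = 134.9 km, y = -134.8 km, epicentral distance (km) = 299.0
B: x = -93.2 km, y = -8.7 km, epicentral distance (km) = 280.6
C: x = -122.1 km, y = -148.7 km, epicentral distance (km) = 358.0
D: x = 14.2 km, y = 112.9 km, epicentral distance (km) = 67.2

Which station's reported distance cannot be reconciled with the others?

B

Solve using three stations at a time. Using A, C, D (subtract circle equations pairwise → linear system) gives (x, y) ≈ (65.7, 156.1).
Distances from that point to each station vs reported:
  A: calculated 299.0 vs reported 299.0 → residual 0.0 km
  B: calculated 228.9 vs reported 280.6 → residual 51.7 km
  C: calculated 358.0 vs reported 358.0 → residual 0.0 km
  D: calculated 67.2 vs reported 67.2 → residual 0.0 km
A, C, D are mutually consistent (residuals ≈ 0); B is off by 51.7 km.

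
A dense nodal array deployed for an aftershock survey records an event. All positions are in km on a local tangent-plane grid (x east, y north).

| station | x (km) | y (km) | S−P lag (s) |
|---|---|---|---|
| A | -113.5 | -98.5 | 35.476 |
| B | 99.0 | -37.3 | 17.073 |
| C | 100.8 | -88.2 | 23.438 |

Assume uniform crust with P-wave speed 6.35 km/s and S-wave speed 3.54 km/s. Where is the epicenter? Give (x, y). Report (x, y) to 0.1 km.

90.3 km east, 99.0 km north

Distance from S−P lag: d = Δt · v_P v_S / (v_P − v_S) = Δt · (6.35·3.54)/(6.35−3.54) ≈ 7.9996·Δt.
So d_A = 283.80, d_B = 136.58, d_C = 187.50 km.
Circle about each station: (x + 113.5)² + (y + 98.5)² = 283.80²; (x − 99.0)² + (y + 37.3)² = 136.58²; (x − 100.8)² + (y + 88.2)² = 187.50².
Subtracting the A equation from the B and C equations removes the quadratic terms:
425.0 x + 122.4 y = 50496.13
428.6 x + 20.6 y = 40741.57
Solving the 2×2 system: x ≈ 90.3, y ≈ 99.0 km.
Check against A (with the unrounded x, y): √((x + 113.5)²+(y + 98.5)²) = 283.81 ≈ 283.80 km. ✓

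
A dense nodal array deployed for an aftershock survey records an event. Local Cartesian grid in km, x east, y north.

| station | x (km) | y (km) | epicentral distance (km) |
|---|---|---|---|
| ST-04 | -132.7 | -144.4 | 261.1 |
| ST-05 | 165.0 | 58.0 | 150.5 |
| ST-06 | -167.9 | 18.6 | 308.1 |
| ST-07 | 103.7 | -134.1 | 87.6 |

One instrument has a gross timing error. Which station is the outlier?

ST-07

Solve using three stations at a time. Using ST-04, ST-05, ST-06 (subtract circle equations pairwise → linear system) gives (x, y) ≈ (121.8, -86.2).
Distances from that point to each station vs reported:
  ST-04: calculated 261.1 vs reported 261.1 → residual 0.0 km
  ST-05: calculated 150.5 vs reported 150.5 → residual 0.0 km
  ST-06: calculated 308.1 vs reported 308.1 → residual 0.0 km
  ST-07: calculated 51.2 vs reported 87.6 → residual 36.4 km
ST-04, ST-05, ST-06 are mutually consistent (residuals ≈ 0); ST-07 is off by 36.4 km.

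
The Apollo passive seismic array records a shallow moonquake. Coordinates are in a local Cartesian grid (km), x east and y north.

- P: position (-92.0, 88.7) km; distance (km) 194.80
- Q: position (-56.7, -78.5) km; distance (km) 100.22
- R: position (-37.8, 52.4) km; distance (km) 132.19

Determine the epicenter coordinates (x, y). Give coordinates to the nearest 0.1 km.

(40.5, -54.1)

Circle about each station: (x + 92.0)² + (y − 88.7)² = 194.80²; (x + 56.7)² + (y + 78.5)² = 100.22²; (x + 37.8)² + (y − 52.4)² = 132.19².
Subtracting pairs of circle equations eliminates x²+y² and gives linear equations (the radical axes):
70.6 x − 334.4 y = 20948.44
108.4 x − 72.6 y = 8315.75
Solving the 2×2 system: x ≈ 40.5, y ≈ -54.1 km.
Check against P (with the unrounded x, y): √((x + 92.0)²+(y − 88.7)²) = 194.79 ≈ 194.80 km. ✓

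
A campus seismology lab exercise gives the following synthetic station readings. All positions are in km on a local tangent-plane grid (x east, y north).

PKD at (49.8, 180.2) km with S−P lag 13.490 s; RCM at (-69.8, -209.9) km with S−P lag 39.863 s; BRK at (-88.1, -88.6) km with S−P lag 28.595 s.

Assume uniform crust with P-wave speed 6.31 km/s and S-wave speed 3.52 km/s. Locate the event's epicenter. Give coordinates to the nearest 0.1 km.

(70.4, 74.8)

Distance from S−P lag: d = Δt · v_P v_S / (v_P − v_S) = Δt · (6.31·3.52)/(6.31−3.52) ≈ 7.9610·Δt.
So d_PKD = 107.39, d_RCM = 317.35, d_BRK = 227.64 km.
Circle about each station: (x − 49.8)² + (y − 180.2)² = 107.39²; (x + 69.8)² + (y + 209.9)² = 317.35²; (x + 88.1)² + (y + 88.6)² = 227.64².
Subtracting pairs of circle equations eliminates x²+y² and gives linear equations (the radical axes):
-239.2 x − 780.2 y = -75200.44
-275.8 x − 537.6 y = -59627.87
Solving the 2×2 system: x ≈ 70.4, y ≈ 74.8 km.
Check against PKD (with the unrounded x, y): √((x − 49.8)²+(y − 180.2)²) = 107.38 ≈ 107.39 km. ✓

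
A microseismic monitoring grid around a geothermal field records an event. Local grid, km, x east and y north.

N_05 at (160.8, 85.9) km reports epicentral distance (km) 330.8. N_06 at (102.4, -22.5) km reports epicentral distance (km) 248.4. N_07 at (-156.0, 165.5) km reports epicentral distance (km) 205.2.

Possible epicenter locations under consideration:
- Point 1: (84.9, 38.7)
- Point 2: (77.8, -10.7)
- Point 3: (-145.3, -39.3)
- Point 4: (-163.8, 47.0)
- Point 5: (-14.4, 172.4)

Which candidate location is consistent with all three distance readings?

Point 3

For each candidate, compare |candidate − station| to the reported distance:
Point 1: residuals N_05 241.4, N_06 184.7, N_07 67.0 → max 241.4 km
Point 2: residuals N_05 203.4, N_06 221.1, N_07 87.6 → max 221.1 km
Point 3: residuals N_05 0.1, N_06 0.1, N_07 0.1 → max 0.1 km
Point 4: residuals N_05 3.9, N_06 26.7, N_07 86.4 → max 86.4 km
Point 5: residuals N_05 135.4, N_06 21.2, N_07 63.4 → max 135.4 km
Only Point 3 has all residuals ≈ 0.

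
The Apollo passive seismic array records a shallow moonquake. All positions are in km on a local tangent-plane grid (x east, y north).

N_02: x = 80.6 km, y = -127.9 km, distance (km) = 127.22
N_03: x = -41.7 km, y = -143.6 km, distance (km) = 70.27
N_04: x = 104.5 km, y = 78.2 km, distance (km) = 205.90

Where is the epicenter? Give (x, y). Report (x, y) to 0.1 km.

Circle about each station: (x − 80.6)² + (y + 127.9)² = 127.22²; (x + 41.7)² + (y + 143.6)² = 70.27²; (x − 104.5)² + (y − 78.2)² = 205.90².
Subtracting the N_02 equation from the N_03 and N_04 equations removes the quadratic terms:
-244.6 x − 31.4 y = 10752.14
47.8 x + 412.2 y = -32029.16
Solving the 2×2 system: x ≈ -34.5, y ≈ -73.7 km.

x ≈ -34.5 km, y ≈ -73.7 km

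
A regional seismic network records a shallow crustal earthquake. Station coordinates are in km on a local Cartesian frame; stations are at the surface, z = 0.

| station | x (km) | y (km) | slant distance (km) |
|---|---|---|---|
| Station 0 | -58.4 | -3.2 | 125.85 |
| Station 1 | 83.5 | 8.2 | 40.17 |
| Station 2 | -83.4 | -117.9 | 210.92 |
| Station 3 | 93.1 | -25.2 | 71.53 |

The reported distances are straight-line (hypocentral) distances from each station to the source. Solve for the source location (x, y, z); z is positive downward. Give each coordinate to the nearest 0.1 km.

Each station gives a sphere (x−x_i)² + (y−y_i)² + z² = d_i² (stations at z=0).
Subtracting the Station 0 sphere from Station 1 and Station 2: z² cancels, leaving linear equations in x and y:
283.8 x + 22.8 y = 17843.28
-50.0 x − 229.4 y = -11213.85
Solving: x ≈ 59.996, y ≈ 35.807 km (keep extra digits for the depth step; rounded: 60.0, 35.8).
Then from the Station 0 sphere: z² = 125.85² − (x + 58.4)² − (y + 3.2)² with x = 59.996, y = 35.807, so z ≈ 17.293 ≈ 17.3 km.
Check against Station 3 (with the unrounded solution): distance 71.53 ≈ 71.53 km. ✓

x ≈ 60.0 km, y ≈ 35.8 km, depth ≈ 17.3 km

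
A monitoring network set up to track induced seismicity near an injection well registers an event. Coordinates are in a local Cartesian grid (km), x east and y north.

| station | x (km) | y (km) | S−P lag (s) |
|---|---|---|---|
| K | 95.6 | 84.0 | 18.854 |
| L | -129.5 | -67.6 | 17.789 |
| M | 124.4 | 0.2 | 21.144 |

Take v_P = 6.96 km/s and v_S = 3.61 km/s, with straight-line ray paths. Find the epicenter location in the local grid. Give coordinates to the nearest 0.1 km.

x ≈ -32.4 km, y ≈ 23.9 km

Distance from S−P lag: d = Δt · v_P v_S / (v_P − v_S) = Δt · (6.96·3.61)/(6.96−3.61) ≈ 7.5002·Δt.
So d_K = 141.41, d_L = 133.42, d_M = 158.58 km.
Circle about each station: (x − 95.6)² + (y − 84.0)² = 141.41²; (x + 129.5)² + (y + 67.6)² = 133.42²; (x − 124.4)² + (y − 0.2)² = 158.58².
Subtracting the K equation from the L and M equations removes the quadratic terms:
-450.2 x − 303.2 y = 7340.54
57.6 x − 167.6 y = -5870.79
Solving the 2×2 system: x ≈ -32.4, y ≈ 23.9 km.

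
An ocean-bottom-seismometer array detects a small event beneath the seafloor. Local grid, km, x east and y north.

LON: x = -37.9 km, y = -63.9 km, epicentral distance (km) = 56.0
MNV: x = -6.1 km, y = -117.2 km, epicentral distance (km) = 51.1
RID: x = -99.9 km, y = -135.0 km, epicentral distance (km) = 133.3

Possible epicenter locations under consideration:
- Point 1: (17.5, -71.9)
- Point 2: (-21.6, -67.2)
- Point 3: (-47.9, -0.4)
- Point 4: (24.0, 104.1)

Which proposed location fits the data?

For each candidate, compare |candidate − station| to the reported distance:
Point 1: residuals LON 0.0, MNV 0.0, RID 0.0 → max 0.0 km
Point 2: residuals LON 39.4, MNV 1.2, RID 29.7 → max 39.4 km
Point 3: residuals LON 8.3, MNV 73.0, RID 11.0 → max 73.0 km
Point 4: residuals LON 123.0, MNV 172.2, RID 136.0 → max 172.2 km
Only Point 1 has all residuals ≈ 0.

Point 1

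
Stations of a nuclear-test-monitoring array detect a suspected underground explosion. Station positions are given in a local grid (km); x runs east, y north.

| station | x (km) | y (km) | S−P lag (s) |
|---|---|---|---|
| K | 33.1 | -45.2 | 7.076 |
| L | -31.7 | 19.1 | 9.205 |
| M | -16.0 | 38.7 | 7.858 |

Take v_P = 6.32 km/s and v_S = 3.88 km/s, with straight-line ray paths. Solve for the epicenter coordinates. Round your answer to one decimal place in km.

Distance from S−P lag: d = Δt · v_P v_S / (v_P − v_S) = Δt · (6.32·3.88)/(6.32−3.88) ≈ 10.0498·Δt.
So d_K = 71.11, d_L = 92.51, d_M = 78.97 km.
Circle about each station: (x − 33.1)² + (y + 45.2)² = 71.11²; (x + 31.7)² + (y − 19.1)² = 92.51²; (x + 16.0)² + (y − 38.7)² = 78.97².
Subtracting the K equation from the L and M equations removes the quadratic terms:
-129.6 x + 128.6 y = -5270.42
-98.2 x + 167.8 y = -2564.59
Solving the 2×2 system: x ≈ 60.8, y ≈ 20.3 km.

(60.8, 20.3)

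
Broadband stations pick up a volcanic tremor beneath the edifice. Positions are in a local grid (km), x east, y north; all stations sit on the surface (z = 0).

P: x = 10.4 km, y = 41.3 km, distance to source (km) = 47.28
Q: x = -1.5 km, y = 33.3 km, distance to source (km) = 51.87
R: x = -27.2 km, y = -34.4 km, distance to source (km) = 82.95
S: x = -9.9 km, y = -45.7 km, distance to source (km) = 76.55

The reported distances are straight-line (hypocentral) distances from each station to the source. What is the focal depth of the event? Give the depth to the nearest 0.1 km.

Each station gives a sphere (x−x_i)² + (y−y_i)² + z² = d_i² (stations at z=0).
Subtracting the P sphere from Q and R: z² cancels, leaving linear equations in x and y:
-23.8 x − 16.0 y = -1157.81
-75.2 x − 151.4 y = -4535.95
Solving: x ≈ 42.797, y ≈ 8.703 km (keep extra digits for the depth step; rounded: 42.8, 8.7).
Then from the P sphere: z² = 47.28² − (x − 10.4)² − (y − 41.3)² with x = 42.797, y = 8.703, so z ≈ 11.103 ≈ 11.1 km.

depth ≈ 11.1 km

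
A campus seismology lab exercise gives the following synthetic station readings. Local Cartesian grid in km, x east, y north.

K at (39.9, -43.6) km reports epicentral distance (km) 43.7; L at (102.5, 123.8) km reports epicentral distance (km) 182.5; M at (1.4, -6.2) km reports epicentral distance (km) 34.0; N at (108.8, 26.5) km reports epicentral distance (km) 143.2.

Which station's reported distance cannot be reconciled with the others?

K

Solve using three stations at a time. Using L, M, N (subtract circle equations pairwise → linear system) gives (x, y) ≈ (-32.0, 0.5).
Distances from that point to each station vs reported:
  K: calculated 84.4 vs reported 43.7 → residual 40.7 km
  L: calculated 182.5 vs reported 182.5 → residual 0.0 km
  M: calculated 34.1 vs reported 34.0 → residual 0.1 km
  N: calculated 143.2 vs reported 143.2 → residual 0.0 km
L, M, N are mutually consistent (residuals ≈ 0); K is off by 40.7 km.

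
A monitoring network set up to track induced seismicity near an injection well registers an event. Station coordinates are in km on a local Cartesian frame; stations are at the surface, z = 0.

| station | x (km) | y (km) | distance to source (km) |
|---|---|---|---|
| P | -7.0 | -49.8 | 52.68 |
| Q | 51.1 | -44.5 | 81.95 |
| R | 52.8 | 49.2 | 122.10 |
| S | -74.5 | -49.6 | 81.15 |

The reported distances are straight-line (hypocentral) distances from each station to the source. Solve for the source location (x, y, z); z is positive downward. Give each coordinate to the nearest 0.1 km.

Each station gives a sphere (x−x_i)² + (y−y_i)² + z² = d_i² (stations at z=0).
Subtracting the P sphere from Q and R: z² cancels, leaving linear equations in x and y:
116.2 x + 10.6 y = -1878.20
119.6 x + 198.0 y = -9453.79
Solving: x ≈ -12.497, y ≈ -40.198 km (keep extra digits for the depth step; rounded: -12.5, -40.2).
Then from the P sphere: z² = 52.68² − (x + 7.0)² − (y + 49.8)² with x = -12.497, y = -40.198, so z ≈ 51.505 ≈ 51.5 km.

(-12.5, -40.2, 51.5)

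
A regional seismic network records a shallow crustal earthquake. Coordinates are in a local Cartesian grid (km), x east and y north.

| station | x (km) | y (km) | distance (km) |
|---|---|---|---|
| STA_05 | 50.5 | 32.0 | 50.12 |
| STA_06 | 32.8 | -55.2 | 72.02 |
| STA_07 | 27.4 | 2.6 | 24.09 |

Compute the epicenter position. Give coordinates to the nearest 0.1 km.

4.9 km east, 11.2 km north

Circle about each station: (x − 50.5)² + (y − 32.0)² = 50.12²; (x − 32.8)² + (y + 55.2)² = 72.02²; (x − 27.4)² + (y − 2.6)² = 24.09².
Subtracting pairs of circle equations eliminates x²+y² and gives linear equations (the radical axes):
-35.4 x − 174.4 y = -2126.24
-46.2 x − 58.8 y = -885.04
Solving the 2×2 system: x ≈ 4.9, y ≈ 11.2 km.
Check against STA_05 (with the unrounded x, y): √((x − 50.5)²+(y − 32.0)²) = 50.11 ≈ 50.12 km. ✓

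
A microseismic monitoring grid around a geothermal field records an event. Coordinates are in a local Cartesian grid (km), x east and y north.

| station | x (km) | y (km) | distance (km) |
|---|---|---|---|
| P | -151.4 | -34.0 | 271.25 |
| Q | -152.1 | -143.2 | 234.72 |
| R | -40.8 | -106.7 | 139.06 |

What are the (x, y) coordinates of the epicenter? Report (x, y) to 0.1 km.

Circle about each station: (x + 151.4)² + (y + 34.0)² = 271.25²; (x + 152.1)² + (y + 143.2)² = 234.72²; (x + 40.8)² + (y + 106.7)² = 139.06².
Subtracting the P equation from the Q and R equations removes the quadratic terms:
-1.4 x − 218.4 y = 38045.77
221.2 x − 145.4 y = 43210.45
Solving the 2×2 system: x ≈ 80.5, y ≈ -174.7 km.

80.5 km east, -174.7 km north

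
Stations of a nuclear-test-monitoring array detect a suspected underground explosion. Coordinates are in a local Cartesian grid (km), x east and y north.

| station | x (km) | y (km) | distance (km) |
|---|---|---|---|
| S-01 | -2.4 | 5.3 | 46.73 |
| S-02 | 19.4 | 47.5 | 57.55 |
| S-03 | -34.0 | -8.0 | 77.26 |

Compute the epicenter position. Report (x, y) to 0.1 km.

(43.2, -4.9)

Circle about each station: (x + 2.4)² + (y − 5.3)² = 46.73²; (x − 19.4)² + (y − 47.5)² = 57.55²; (x + 34.0)² + (y + 8.0)² = 77.26².
Subtracting the S-01 equation from the S-02 and S-03 equations removes the quadratic terms:
43.6 x + 84.4 y = 1470.45
-63.2 x − 26.6 y = -2599.26
Solving the 2×2 system: x ≈ 43.2, y ≈ -4.9 km.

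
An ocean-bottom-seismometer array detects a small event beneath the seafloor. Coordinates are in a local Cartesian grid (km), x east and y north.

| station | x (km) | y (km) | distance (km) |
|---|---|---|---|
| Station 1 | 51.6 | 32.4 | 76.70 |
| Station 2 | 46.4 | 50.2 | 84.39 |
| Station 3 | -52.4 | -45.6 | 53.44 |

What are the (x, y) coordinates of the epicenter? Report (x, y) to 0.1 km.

Circle about each station: (x − 51.6)² + (y − 32.4)² = 76.70²; (x − 46.4)² + (y − 50.2)² = 84.39²; (x + 52.4)² + (y + 45.6)² = 53.44².
Subtracting pairs of circle equations eliminates x²+y² and gives linear equations (the radical axes):
-10.4 x + 35.6 y = -278.10
-208.0 x − 156.0 y = 4139.86
Solving the 2×2 system: x ≈ -11.5, y ≈ -11.2 km.
Check against Station 1 (with the unrounded x, y): √((x − 51.6)²+(y − 32.4)²) = 76.70 ≈ 76.70 km. ✓

x ≈ -11.5 km, y ≈ -11.2 km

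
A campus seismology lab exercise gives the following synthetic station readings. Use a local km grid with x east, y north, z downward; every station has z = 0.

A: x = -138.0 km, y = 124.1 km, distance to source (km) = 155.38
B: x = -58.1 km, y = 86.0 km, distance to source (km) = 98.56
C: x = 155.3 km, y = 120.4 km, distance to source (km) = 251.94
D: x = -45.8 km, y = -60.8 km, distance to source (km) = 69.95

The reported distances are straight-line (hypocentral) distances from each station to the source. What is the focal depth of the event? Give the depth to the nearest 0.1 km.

depth ≈ 39.0 km

Each station gives a sphere (x−x_i)² + (y−y_i)² + z² = d_i² (stations at z=0).
Subtracting the A sphere from B and C: z² cancels, leaving linear equations in x and y:
159.8 x − 76.2 y = -9244.33
586.6 x − 7.4 y = -35161.38
Solving: x ≈ -59.998, y ≈ -4.506 km (keep extra digits for the depth step; rounded: -60.0, -4.5).
Then from the A sphere: z² = 155.38² − (x + 138.0)² − (y − 124.1)² with x = -59.998, y = -4.506, so z ≈ 38.976 ≈ 39.0 km.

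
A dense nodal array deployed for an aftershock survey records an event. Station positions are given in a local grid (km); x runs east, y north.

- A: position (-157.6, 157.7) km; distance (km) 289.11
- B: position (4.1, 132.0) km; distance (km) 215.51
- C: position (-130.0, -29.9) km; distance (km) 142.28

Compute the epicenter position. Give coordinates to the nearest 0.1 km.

Circle about each station: (x + 157.6)² + (y − 157.7)² = 289.11²; (x − 4.1)² + (y − 132.0)² = 215.51²; (x + 130.0)² + (y + 29.9)² = 142.28².
Subtracting the A equation from the B and C equations removes the quadratic terms:
323.4 x − 51.4 y = 4873.79
55.2 x − 375.2 y = 31427.95
Solving the 2×2 system: x ≈ 1.8, y ≈ -83.5 km.

x ≈ 1.8 km, y ≈ -83.5 km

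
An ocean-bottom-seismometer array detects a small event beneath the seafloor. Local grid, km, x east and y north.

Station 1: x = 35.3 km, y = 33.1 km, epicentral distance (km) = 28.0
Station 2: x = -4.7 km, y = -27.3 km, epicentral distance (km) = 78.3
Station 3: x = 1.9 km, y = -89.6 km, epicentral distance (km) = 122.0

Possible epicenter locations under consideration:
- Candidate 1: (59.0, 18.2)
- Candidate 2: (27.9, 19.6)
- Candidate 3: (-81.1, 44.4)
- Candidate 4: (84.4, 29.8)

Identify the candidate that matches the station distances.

Candidate 1

For each candidate, compare |candidate − station| to the reported distance:
Candidate 1: residuals Station 1 0.0, Station 2 0.0, Station 3 0.0 → max 0.0 km
Candidate 2: residuals Station 1 12.6, Station 2 21.2, Station 3 9.7 → max 21.2 km
Candidate 3: residuals Station 1 88.9, Station 2 26.5, Station 3 35.6 → max 88.9 km
Candidate 4: residuals Station 1 21.2, Station 2 27.5, Station 3 23.1 → max 27.5 km
Only Candidate 1 has all residuals ≈ 0.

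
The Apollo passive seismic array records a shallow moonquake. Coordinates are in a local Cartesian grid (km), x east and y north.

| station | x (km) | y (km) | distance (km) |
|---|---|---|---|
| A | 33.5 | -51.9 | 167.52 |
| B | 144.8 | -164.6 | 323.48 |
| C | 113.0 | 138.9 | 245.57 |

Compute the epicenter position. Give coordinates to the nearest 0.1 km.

(-109.6, 35.2)

Circle about each station: (x − 33.5)² + (y + 51.9)² = 167.52²; (x − 144.8)² + (y + 164.6)² = 323.48²; (x − 113.0)² + (y − 138.9)² = 245.57².
Subtracting the A equation from the B and C equations removes the quadratic terms:
222.6 x − 225.4 y = -32332.02
159.0 x + 381.6 y = -3995.32
Solving the 2×2 system: x ≈ -109.6, y ≈ 35.2 km.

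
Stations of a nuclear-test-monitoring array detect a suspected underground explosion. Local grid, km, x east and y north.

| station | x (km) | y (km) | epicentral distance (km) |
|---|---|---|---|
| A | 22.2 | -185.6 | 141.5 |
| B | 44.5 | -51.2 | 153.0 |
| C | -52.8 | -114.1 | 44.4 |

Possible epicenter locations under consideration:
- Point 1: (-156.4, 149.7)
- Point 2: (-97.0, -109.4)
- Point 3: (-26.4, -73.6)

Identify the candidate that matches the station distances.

For each candidate, compare |candidate − station| to the reported distance:
Point 1: residuals A 238.4, B 131.1, C 239.0 → max 239.0 km
Point 2: residuals A 0.0, B 0.0, C 0.0 → max 0.0 km
Point 3: residuals A 19.4, B 78.6, C 3.9 → max 78.6 km
Only Point 2 has all residuals ≈ 0.

Point 2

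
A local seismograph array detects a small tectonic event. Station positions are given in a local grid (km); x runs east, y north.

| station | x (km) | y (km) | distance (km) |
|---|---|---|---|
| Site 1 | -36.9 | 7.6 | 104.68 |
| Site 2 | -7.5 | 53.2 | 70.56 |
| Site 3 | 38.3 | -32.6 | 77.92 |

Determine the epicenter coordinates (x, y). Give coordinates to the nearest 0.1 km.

(62.1, 41.6)

Circle about each station: (x + 36.9)² + (y − 7.6)² = 104.68²; (x + 7.5)² + (y − 53.2)² = 70.56²; (x − 38.3)² + (y + 32.6)² = 77.92².
Subtracting the Site 1 equation from the Site 2 and Site 3 equations removes the quadratic terms:
58.8 x + 91.2 y = 7446.31
150.4 x − 80.4 y = 5996.66
Solving the 2×2 system: x ≈ 62.1, y ≈ 41.6 km.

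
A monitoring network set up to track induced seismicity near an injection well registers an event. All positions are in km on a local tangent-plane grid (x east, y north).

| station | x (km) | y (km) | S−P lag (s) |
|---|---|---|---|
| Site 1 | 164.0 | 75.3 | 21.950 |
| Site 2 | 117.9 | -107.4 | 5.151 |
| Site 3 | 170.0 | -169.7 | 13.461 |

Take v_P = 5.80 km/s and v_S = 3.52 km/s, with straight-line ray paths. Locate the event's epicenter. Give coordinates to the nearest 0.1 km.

Distance from S−P lag: d = Δt · v_P v_S / (v_P − v_S) = Δt · (5.80·3.52)/(5.80−3.52) ≈ 8.9544·Δt.
So d_Site 1 = 196.55, d_Site 2 = 46.12, d_Site 3 = 120.53 km.
Circle about each station: (x − 164.0)² + (y − 75.3)² = 196.55²; (x − 117.9)² + (y + 107.4)² = 46.12²; (x − 170.0)² + (y + 169.7)² = 120.53².
Subtracting the Site 1 equation from the Site 2 and Site 3 equations removes the quadratic terms:
-92.2 x − 365.4 y = 29373.93
12.0 x − 490.0 y = 49236.42
Solving the 2×2 system: x ≈ 72.6, y ≈ -98.7 km.
Check against Site 1 (with the unrounded x, y): √((x − 164.0)²+(y − 75.3)²) = 196.55 ≈ 196.55 km. ✓

72.6 km east, -98.7 km north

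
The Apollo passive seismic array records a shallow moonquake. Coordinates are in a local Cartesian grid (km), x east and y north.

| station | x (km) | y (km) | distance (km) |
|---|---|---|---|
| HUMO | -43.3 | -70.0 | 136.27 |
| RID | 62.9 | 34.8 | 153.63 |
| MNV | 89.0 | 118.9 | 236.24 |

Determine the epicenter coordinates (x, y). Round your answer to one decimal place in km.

x ≈ 84.5 km, y ≈ -117.3 km

Circle about each station: (x + 43.3)² + (y + 70.0)² = 136.27²; (x − 62.9)² + (y − 34.8)² = 153.63²; (x − 89.0)² + (y − 118.9)² = 236.24².
Subtracting the HUMO equation from the RID and MNV equations removes the quadratic terms:
212.4 x + 209.6 y = -6640.10
264.6 x + 377.8 y = -21956.50
Solving the 2×2 system: x ≈ 84.5, y ≈ -117.3 km.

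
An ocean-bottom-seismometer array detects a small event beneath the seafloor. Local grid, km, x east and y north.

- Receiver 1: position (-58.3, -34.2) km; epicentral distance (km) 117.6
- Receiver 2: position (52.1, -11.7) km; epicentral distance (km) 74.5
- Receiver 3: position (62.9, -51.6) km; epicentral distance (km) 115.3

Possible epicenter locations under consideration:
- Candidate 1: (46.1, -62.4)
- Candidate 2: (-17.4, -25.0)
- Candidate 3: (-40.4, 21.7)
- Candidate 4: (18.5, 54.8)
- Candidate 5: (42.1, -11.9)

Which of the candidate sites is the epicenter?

For each candidate, compare |candidate − station| to the reported distance:
Candidate 1: residuals Receiver 1 9.5, Receiver 2 23.4, Receiver 3 95.3 → max 95.3 km
Candidate 2: residuals Receiver 1 75.7, Receiver 2 3.7, Receiver 3 30.7 → max 75.7 km
Candidate 3: residuals Receiver 1 58.9, Receiver 2 23.8, Receiver 3 11.4 → max 58.9 km
Candidate 4: residuals Receiver 1 0.0, Receiver 2 0.0, Receiver 3 0.0 → max 0.0 km
Candidate 5: residuals Receiver 1 14.8, Receiver 2 64.5, Receiver 3 70.5 → max 70.5 km
Only Candidate 4 has all residuals ≈ 0.

Candidate 4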